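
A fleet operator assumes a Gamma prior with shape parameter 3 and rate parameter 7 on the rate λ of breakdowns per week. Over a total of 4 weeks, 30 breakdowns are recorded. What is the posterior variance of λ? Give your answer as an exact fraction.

Total count 30 over total exposure 4 weeks.
By Gamma–Poisson conjugacy, the posterior is Gamma(α + Σx, β + Σt) = Gamma(3 + 30, 7 + 4) = Gamma(33, 11).
Posterior variance = α'/β'² = 33/121 = 3/11.

3/11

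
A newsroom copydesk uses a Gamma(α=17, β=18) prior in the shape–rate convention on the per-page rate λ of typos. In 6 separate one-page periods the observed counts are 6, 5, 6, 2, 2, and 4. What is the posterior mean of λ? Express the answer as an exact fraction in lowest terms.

Total count: 6 + 5 + 6 + 2 + 2 + 4 = 25.
Total exposure: 6 pages.
Posterior: α' = 17 + 25 = 42, β' = 18 + 6 = 24.
Posterior mean = α'/β' = 42/24 = 7/4.

7/4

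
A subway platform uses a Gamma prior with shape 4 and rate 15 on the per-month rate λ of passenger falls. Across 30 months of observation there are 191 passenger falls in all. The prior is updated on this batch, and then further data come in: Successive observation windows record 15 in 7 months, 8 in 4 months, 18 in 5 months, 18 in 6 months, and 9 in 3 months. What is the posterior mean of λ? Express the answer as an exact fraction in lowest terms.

Total count 191 over total exposure 30 months.
After the first batch: Gamma(4 + 191, 15 + 30) = Gamma(195, 45).
Total count: 15 + 8 + 18 + 18 + 9 = 68.
Total exposure: 7 + 4 + 5 + 6 + 3 = 25 months.
After the second batch: Gamma(195 + 68, 45 + 25) = Gamma(263, 70).
Posterior mean = α'/β' = 263/70.

263/70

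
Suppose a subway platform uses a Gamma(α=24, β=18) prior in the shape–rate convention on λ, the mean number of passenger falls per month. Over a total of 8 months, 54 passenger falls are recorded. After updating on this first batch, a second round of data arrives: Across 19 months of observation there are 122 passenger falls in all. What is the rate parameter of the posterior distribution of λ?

Total count 54 over total exposure 8 months.
After the first batch: Gamma(24 + 54, 18 + 8) = Gamma(78, 26).
Total count 122 over total exposure 19 months.
After the second batch: Gamma(78 + 122, 26 + 19) = Gamma(200, 45).

45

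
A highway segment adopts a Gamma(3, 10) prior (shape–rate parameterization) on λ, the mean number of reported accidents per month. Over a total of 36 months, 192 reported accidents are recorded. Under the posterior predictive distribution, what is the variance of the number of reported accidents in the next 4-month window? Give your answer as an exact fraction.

Total count 192 over total exposure 36 months.
Gamma(α, β) with Poisson data over total exposure Σt gives posterior Gamma(α+Σx, β+Σt) = Gamma(195, 46).
The posterior predictive for a window of length T is Negative Binomial with variance T·α'·(β'+T)/β'² = 4·195·50/2116 = 9750/529.

9750/529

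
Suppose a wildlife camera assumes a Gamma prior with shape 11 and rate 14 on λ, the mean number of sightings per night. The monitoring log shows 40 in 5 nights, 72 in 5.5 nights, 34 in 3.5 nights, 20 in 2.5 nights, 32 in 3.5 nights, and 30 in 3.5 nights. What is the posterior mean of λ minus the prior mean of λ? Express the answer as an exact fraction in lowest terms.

Total count: 40 + 72 + 34 + 20 + 32 + 30 = 228.
Total exposure: 5 + 5.5 + 3.5 + 2.5 + 3.5 + 3.5 = 23.5 nights.
The Gamma prior is conjugate for the Poisson rate, so λ | data ~ Gamma(11+228, 14+23.5) = Gamma(239, 75/2).
Posterior mean = 239/(75/2) = 478/75; prior mean = 11/14 = 11/14. Difference = 478/75 − 11/14 = 5867/1050.

5867/1050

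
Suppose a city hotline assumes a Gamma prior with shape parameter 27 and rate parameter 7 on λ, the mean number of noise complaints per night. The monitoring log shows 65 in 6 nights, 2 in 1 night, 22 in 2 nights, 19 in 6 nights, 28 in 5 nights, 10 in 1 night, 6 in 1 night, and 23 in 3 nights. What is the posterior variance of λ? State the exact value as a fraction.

101/512

Total count: 65 + 2 + 22 + 19 + 28 + 10 + 6 + 23 = 175.
Total exposure: 6 + 1 + 2 + 6 + 5 + 1 + 1 + 3 = 25 nights.
Conjugate update: add total count to the shape and total exposure to the rate, giving Gamma(202, 32).
Posterior variance = α'/β'² = 202/1024 = 101/512.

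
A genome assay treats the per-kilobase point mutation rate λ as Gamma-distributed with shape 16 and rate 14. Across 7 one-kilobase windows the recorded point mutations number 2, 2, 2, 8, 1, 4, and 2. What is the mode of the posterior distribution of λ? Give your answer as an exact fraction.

12/7

Total count: 2 + 2 + 2 + 8 + 1 + 4 + 2 = 21.
Total exposure: 7 kilobases.
The Gamma prior is conjugate for the Poisson rate, so λ | data ~ Gamma(16+21, 14+7) = Gamma(37, 21).
Posterior mode = (α'−1)/β' = 36/21 = 12/7.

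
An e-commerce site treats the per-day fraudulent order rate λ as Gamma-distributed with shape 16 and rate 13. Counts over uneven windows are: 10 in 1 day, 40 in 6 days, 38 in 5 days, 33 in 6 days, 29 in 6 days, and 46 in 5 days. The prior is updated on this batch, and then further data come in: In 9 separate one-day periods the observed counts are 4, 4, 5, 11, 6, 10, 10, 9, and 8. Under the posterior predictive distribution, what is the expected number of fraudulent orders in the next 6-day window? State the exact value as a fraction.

Total count: 10 + 40 + 38 + 33 + 29 + 46 = 196.
Total exposure: 1 + 6 + 5 + 6 + 6 + 5 = 29 days.
After the first batch: Gamma(16 + 196, 13 + 29) = Gamma(212, 42).
Total count: 4 + 4 + 5 + 11 + 6 + 10 + 10 + 9 + 8 = 67.
Total exposure: 9 days.
After the second batch: Gamma(212 + 67, 42 + 9) = Gamma(279, 51).
Predictive mean over a 6-day window = T·E[λ|data] = 6·279/51 = 558/17.

558/17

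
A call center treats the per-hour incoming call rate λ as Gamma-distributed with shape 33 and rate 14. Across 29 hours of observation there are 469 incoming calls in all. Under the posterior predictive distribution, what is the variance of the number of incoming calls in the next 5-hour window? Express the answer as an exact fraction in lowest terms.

120480/1849

Total count 469 over total exposure 29 hours.
Gamma(α, β) with Poisson data over total exposure Σt gives posterior Gamma(α+Σx, β+Σt) = Gamma(502, 43).
The posterior predictive for a window of length T is Negative Binomial with variance T·α'·(β'+T)/β'² = 5·502·48/1849 = 120480/1849.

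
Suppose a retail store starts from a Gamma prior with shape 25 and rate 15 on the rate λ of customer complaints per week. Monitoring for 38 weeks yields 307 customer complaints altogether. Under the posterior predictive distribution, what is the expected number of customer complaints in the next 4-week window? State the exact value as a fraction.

1328/53

Total count 307 over total exposure 38 weeks.
The Gamma prior is conjugate for the Poisson rate, so λ | data ~ Gamma(25+307, 15+38) = Gamma(332, 53).
Predictive mean over a 4-week window = T·E[λ|data] = 4·332/53 = 1328/53.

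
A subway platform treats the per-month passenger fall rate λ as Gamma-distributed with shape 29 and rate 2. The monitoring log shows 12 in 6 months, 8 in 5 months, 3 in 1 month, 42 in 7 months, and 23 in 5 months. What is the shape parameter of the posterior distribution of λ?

Total count: 12 + 8 + 3 + 42 + 23 = 88.
Total exposure: 6 + 5 + 1 + 7 + 5 = 24 months.
Conjugate update: add total count to the shape and total exposure to the rate, giving Gamma(117, 26).

117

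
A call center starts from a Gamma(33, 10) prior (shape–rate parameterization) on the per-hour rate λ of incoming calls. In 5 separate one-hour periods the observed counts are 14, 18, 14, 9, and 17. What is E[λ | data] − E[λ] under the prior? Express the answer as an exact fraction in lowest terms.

Total count: 14 + 18 + 14 + 9 + 17 = 72.
Total exposure: 5 hours.
Conjugate update: add total count to the shape and total exposure to the rate, giving Gamma(105, 15).
Posterior mean = 105/15 = 7; prior mean = 33/10 = 33/10. Difference = 7 − 33/10 = 37/10.

37/10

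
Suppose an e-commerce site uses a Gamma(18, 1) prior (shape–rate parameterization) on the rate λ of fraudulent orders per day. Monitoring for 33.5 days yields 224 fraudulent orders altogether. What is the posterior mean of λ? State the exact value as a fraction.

Total count 224 over total exposure 33.5 days.
By Gamma–Poisson conjugacy, the posterior is Gamma(α + Σx, β + Σt) = Gamma(18 + 224, 1 + 33.5) = Gamma(242, 69/2).
Posterior mean = α'/β' = 242/(69/2) = 484/69.

484/69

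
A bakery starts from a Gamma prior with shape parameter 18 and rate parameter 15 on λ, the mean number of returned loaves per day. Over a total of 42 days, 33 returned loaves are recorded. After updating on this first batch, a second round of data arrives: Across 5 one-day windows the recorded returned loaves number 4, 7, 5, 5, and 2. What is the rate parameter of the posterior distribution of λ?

62

Total count 33 over total exposure 42 days.
After the first batch: Gamma(18 + 33, 15 + 42) = Gamma(51, 57).
Total count: 4 + 7 + 5 + 5 + 2 = 23.
Total exposure: 5 days.
After the second batch: Gamma(51 + 23, 57 + 5) = Gamma(74, 62).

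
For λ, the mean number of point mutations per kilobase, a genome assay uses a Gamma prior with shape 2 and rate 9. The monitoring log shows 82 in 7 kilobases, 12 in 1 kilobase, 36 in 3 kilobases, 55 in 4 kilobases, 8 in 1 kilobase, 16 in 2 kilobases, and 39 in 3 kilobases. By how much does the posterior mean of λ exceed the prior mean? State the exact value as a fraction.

73/9

Total count: 82 + 12 + 36 + 55 + 8 + 16 + 39 = 248.
Total exposure: 7 + 1 + 3 + 4 + 1 + 2 + 3 = 21 kilobases.
Gamma(α, β) with Poisson data over total exposure Σt gives posterior Gamma(α+Σx, β+Σt) = Gamma(250, 30).
Posterior mean = 250/30 = 25/3; prior mean = 2/9 = 2/9. Difference = 25/3 − 2/9 = 73/9.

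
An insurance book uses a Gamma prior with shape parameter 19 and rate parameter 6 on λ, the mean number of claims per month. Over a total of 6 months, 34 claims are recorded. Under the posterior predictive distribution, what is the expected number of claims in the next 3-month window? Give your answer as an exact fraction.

Total count 34 over total exposure 6 months.
Conjugate update: add total count to the shape and total exposure to the rate, giving Gamma(53, 12).
Predictive mean over a 3-month window = T·E[λ|data] = 3·53/12 = 53/4.

53/4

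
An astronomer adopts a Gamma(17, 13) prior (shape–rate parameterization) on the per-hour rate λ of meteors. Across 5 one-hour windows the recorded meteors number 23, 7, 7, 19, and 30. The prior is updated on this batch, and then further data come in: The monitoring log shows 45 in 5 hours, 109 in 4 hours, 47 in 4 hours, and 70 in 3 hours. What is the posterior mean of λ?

Total count: 23 + 7 + 7 + 19 + 30 = 86.
Total exposure: 5 hours.
After the first batch: Gamma(17 + 86, 13 + 5) = Gamma(103, 18).
Total count: 45 + 109 + 47 + 70 = 271.
Total exposure: 5 + 4 + 4 + 3 = 16 hours.
After the second batch: Gamma(103 + 271, 18 + 16) = Gamma(374, 34).
Posterior mean = α'/β' = 374/34 = 11.

11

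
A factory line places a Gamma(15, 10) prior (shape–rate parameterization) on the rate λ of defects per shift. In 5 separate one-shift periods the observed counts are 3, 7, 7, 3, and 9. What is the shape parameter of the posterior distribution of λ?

44

Total count: 3 + 7 + 7 + 3 + 9 = 29.
Total exposure: 5 shifts.
Posterior: α' = 15 + 29 = 44, β' = 10 + 5 = 15.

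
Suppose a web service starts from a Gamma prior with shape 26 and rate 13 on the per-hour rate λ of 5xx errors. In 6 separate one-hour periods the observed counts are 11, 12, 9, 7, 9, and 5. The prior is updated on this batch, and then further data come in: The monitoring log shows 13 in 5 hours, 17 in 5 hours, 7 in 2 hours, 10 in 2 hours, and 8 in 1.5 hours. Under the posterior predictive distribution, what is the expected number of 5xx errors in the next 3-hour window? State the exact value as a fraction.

268/23

Total count: 11 + 12 + 9 + 7 + 9 + 5 = 53.
Total exposure: 6 hours.
After the first batch: Gamma(26 + 53, 13 + 6) = Gamma(79, 19).
Total count: 13 + 17 + 7 + 10 + 8 = 55.
Total exposure: 5 + 5 + 2 + 2 + 1.5 = 15.5 hours.
After the second batch: Gamma(79 + 55, 19 + 15.5) = Gamma(134, 69/2).
Predictive mean over a 3-hour window = T·E[λ|data] = 3·134/(69/2) = 268/23.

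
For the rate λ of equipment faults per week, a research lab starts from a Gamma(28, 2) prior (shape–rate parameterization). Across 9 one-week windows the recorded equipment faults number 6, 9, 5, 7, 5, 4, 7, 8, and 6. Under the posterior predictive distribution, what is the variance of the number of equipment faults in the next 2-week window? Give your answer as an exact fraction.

2210/121

Total count: 6 + 9 + 5 + 7 + 5 + 4 + 7 + 8 + 6 = 57.
Total exposure: 9 weeks.
The Gamma prior is conjugate for the Poisson rate, so λ | data ~ Gamma(28+57, 2+9) = Gamma(85, 11).
The posterior predictive for a window of length T is Negative Binomial with variance T·α'·(β'+T)/β'² = 2·85·13/121 = 2210/121.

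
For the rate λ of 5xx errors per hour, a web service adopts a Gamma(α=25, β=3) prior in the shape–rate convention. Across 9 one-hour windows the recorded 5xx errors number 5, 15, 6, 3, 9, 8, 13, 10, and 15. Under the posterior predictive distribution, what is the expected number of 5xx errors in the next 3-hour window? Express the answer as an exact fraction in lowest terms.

109/4

Total count: 5 + 15 + 6 + 3 + 9 + 8 + 13 + 10 + 15 = 84.
Total exposure: 9 hours.
Conjugate update: add total count to the shape and total exposure to the rate, giving Gamma(109, 12).
Predictive mean over a 3-hour window = T·E[λ|data] = 3·109/12 = 109/4.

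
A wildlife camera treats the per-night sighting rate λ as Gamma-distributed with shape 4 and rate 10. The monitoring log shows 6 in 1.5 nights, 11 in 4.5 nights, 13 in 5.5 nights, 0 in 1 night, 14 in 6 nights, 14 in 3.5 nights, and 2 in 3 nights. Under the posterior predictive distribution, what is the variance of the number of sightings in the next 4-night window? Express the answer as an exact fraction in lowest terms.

9984/1225

Total count: 6 + 11 + 13 + 0 + 14 + 14 + 2 = 60.
Total exposure: 1.5 + 4.5 + 5.5 + 1 + 6 + 3.5 + 3 = 25 nights.
By Gamma–Poisson conjugacy, the posterior is Gamma(α + Σx, β + Σt) = Gamma(4 + 60, 10 + 25) = Gamma(64, 35).
The posterior predictive for a window of length T is Negative Binomial with variance T·α'·(β'+T)/β'² = 4·64·39/1225 = 9984/1225.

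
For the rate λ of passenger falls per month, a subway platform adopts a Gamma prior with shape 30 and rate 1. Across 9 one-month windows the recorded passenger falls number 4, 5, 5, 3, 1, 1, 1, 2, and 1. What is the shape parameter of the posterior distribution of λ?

53

Total count: 4 + 5 + 5 + 3 + 1 + 1 + 1 + 2 + 1 = 23.
Total exposure: 9 months.
By Gamma–Poisson conjugacy, the posterior is Gamma(α + Σx, β + Σt) = Gamma(30 + 23, 1 + 9) = Gamma(53, 10).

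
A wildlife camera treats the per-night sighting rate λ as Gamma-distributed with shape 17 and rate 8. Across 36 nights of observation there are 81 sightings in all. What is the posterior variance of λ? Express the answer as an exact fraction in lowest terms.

49/968

Total count 81 over total exposure 36 nights.
Conjugate update: add total count to the shape and total exposure to the rate, giving Gamma(98, 44).
Posterior variance = α'/β'² = 98/1936 = 49/968.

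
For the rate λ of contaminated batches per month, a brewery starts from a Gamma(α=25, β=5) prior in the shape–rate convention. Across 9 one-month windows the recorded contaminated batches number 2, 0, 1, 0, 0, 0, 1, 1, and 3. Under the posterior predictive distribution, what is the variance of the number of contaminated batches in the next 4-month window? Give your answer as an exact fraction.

594/49

Total count: 2 + 0 + 1 + 0 + 0 + 0 + 1 + 1 + 3 = 8.
Total exposure: 9 months.
Conjugate update: add total count to the shape and total exposure to the rate, giving Gamma(33, 14).
The posterior predictive for a window of length T is Negative Binomial with variance T·α'·(β'+T)/β'² = 4·33·18/196 = 594/49.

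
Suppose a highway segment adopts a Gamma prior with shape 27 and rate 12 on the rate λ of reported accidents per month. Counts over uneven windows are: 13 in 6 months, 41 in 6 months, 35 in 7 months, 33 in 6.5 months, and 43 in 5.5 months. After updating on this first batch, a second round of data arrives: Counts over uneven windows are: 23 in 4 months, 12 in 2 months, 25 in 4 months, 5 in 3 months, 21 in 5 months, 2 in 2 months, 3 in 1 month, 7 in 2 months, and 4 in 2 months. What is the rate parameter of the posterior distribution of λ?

Total count: 13 + 41 + 35 + 33 + 43 = 165.
Total exposure: 6 + 6 + 7 + 6.5 + 5.5 = 31 months.
After the first batch: Gamma(27 + 165, 12 + 31) = Gamma(192, 43).
Total count: 23 + 12 + 25 + 5 + 21 + 2 + 3 + 7 + 4 = 102.
Total exposure: 4 + 2 + 4 + 3 + 5 + 2 + 1 + 2 + 2 = 25 months.
After the second batch: Gamma(192 + 102, 43 + 25) = Gamma(294, 68).

68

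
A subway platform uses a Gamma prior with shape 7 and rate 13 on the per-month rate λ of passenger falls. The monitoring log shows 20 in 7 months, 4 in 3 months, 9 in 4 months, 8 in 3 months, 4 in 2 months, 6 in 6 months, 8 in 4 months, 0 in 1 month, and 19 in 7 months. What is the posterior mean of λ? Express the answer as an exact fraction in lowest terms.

17/10

Total count: 20 + 4 + 9 + 8 + 4 + 6 + 8 + 0 + 19 = 78.
Total exposure: 7 + 3 + 4 + 3 + 2 + 6 + 4 + 1 + 7 = 37 months.
By Gamma–Poisson conjugacy, the posterior is Gamma(α + Σx, β + Σt) = Gamma(7 + 78, 13 + 37) = Gamma(85, 50).
Posterior mean = α'/β' = 85/50 = 17/10.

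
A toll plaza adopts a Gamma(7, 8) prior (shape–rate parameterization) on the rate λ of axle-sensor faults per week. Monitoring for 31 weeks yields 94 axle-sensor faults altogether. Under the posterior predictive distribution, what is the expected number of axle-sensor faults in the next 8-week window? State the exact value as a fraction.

808/39

Total count 94 over total exposure 31 weeks.
By Gamma–Poisson conjugacy, the posterior is Gamma(α + Σx, β + Σt) = Gamma(7 + 94, 8 + 31) = Gamma(101, 39).
Predictive mean over an 8-week window = T·E[λ|data] = 8·101/39 = 808/39.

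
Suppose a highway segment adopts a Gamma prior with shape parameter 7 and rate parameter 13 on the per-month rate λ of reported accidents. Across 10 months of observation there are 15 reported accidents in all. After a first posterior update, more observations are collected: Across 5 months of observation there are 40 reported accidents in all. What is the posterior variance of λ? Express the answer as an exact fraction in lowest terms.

Total count 15 over total exposure 10 months.
After the first batch: Gamma(7 + 15, 13 + 10) = Gamma(22, 23).
Total count 40 over total exposure 5 months.
After the second batch: Gamma(22 + 40, 23 + 5) = Gamma(62, 28).
Posterior variance = α'/β'² = 62/784 = 31/392.

31/392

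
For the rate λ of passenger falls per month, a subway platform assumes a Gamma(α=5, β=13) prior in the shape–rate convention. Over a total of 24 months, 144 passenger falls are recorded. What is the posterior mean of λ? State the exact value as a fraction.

149/37

Total count 144 over total exposure 24 months.
By Gamma–Poisson conjugacy, the posterior is Gamma(α + Σx, β + Σt) = Gamma(5 + 144, 13 + 24) = Gamma(149, 37).
Posterior mean = α'/β' = 149/37.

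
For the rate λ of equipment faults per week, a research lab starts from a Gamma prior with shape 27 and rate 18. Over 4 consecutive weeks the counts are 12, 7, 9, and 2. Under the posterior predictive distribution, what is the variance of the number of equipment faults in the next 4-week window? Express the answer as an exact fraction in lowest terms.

Total count: 12 + 7 + 9 + 2 = 30.
Total exposure: 4 weeks.
Conjugate update: add total count to the shape and total exposure to the rate, giving Gamma(57, 22).
The posterior predictive for a window of length T is Negative Binomial with variance T·α'·(β'+T)/β'² = 4·57·26/484 = 1482/121.

1482/121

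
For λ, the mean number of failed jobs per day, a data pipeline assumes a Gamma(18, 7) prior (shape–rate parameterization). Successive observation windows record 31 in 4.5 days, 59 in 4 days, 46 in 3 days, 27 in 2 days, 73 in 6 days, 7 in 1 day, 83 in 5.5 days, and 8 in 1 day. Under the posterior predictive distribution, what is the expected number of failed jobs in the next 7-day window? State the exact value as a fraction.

1232/17

Total count: 31 + 59 + 46 + 27 + 73 + 7 + 83 + 8 = 334.
Total exposure: 4.5 + 4 + 3 + 2 + 6 + 1 + 5.5 + 1 = 27 days.
Conjugate update: add total count to the shape and total exposure to the rate, giving Gamma(352, 34).
Predictive mean over a 7-day window = T·E[λ|data] = 7·352/34 = 1232/17.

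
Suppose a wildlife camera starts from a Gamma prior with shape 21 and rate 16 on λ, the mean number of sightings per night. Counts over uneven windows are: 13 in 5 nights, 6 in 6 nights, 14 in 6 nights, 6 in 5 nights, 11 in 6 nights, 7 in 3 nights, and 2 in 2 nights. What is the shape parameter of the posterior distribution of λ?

Total count: 13 + 6 + 14 + 6 + 11 + 7 + 2 = 59.
Total exposure: 5 + 6 + 6 + 5 + 6 + 3 + 2 = 33 nights.
The Gamma prior is conjugate for the Poisson rate, so λ | data ~ Gamma(21+59, 16+33) = Gamma(80, 49).

80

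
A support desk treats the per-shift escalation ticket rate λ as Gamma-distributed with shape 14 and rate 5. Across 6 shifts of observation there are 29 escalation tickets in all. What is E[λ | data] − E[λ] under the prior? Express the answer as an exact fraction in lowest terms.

61/55

Total count 29 over total exposure 6 shifts.
Conjugate update: add total count to the shape and total exposure to the rate, giving Gamma(43, 11).
Posterior mean = 43/11 = 43/11; prior mean = 14/5 = 14/5. Difference = 43/11 − 14/5 = 61/55.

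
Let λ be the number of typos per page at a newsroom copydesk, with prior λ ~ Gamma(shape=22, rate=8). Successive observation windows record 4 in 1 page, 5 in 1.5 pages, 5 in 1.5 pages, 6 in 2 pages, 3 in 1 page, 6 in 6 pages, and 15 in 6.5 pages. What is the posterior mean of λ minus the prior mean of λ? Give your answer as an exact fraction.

Total count: 4 + 5 + 5 + 6 + 3 + 6 + 15 = 44.
Total exposure: 1 + 1.5 + 1.5 + 2 + 1 + 6 + 6.5 = 19.5 pages.
By Gamma–Poisson conjugacy, the posterior is Gamma(α + Σx, β + Σt) = Gamma(22 + 44, 8 + 19.5) = Gamma(66, 55/2).
Posterior mean = 66/(55/2) = 12/5; prior mean = 22/8 = 11/4. Difference = 12/5 − 11/4 = -7/20.

-7/20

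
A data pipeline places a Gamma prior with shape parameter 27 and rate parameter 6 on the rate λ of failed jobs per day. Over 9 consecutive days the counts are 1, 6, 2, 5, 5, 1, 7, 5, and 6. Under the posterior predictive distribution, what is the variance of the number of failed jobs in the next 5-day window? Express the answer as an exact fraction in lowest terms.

260/9

Total count: 1 + 6 + 2 + 5 + 5 + 1 + 7 + 5 + 6 = 38.
Total exposure: 9 days.
Posterior: α' = 27 + 38 = 65, β' = 6 + 9 = 15.
The posterior predictive for a window of length T is Negative Binomial with variance T·α'·(β'+T)/β'² = 5·65·20/225 = 260/9.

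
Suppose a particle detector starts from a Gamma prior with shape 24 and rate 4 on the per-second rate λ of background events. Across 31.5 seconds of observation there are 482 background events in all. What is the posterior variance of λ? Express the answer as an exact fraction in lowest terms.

2024/5041

Total count 482 over total exposure 31.5 seconds.
By Gamma–Poisson conjugacy, the posterior is Gamma(α + Σx, β + Σt) = Gamma(24 + 482, 4 + 31.5) = Gamma(506, 71/2).
Posterior variance = α'/β'² = 506/(5041/4) = 2024/5041.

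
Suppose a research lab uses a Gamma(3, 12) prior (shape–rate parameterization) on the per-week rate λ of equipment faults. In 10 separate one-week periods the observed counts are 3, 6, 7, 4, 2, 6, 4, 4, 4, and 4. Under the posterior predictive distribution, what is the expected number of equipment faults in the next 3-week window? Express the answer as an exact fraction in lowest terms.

141/22

Total count: 3 + 6 + 7 + 4 + 2 + 6 + 4 + 4 + 4 + 4 = 44.
Total exposure: 10 weeks.
The Gamma prior is conjugate for the Poisson rate, so λ | data ~ Gamma(3+44, 12+10) = Gamma(47, 22).
Predictive mean over a 3-week window = T·E[λ|data] = 3·47/22 = 141/22.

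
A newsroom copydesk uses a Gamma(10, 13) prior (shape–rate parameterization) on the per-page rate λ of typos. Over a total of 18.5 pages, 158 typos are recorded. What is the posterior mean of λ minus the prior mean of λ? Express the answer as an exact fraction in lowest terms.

Total count 158 over total exposure 18.5 pages.
Posterior: α' = 10 + 158 = 168, β' = 13 + 18.5 = 63/2.
Posterior mean = 168/(63/2) = 16/3; prior mean = 10/13 = 10/13. Difference = 16/3 − 10/13 = 178/39.

178/39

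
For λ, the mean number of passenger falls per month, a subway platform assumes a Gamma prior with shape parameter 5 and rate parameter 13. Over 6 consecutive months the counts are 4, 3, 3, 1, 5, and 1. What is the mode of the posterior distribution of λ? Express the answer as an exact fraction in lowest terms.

21/19

Total count: 4 + 3 + 3 + 1 + 5 + 1 = 17.
Total exposure: 6 months.
Conjugate update: add total count to the shape and total exposure to the rate, giving Gamma(22, 19).
Posterior mode = (α'−1)/β' = 21/19.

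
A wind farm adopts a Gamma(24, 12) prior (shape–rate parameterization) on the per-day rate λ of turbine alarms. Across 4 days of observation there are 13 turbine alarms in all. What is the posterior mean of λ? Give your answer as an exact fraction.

37/16

Total count 13 over total exposure 4 days.
Posterior: α' = 24 + 13 = 37, β' = 12 + 4 = 16.
Posterior mean = α'/β' = 37/16.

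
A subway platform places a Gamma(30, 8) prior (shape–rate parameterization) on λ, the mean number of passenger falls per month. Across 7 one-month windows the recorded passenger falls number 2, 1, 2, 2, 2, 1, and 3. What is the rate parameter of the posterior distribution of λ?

Total count: 2 + 1 + 2 + 2 + 2 + 1 + 3 = 13.
Total exposure: 7 months.
The Gamma prior is conjugate for the Poisson rate, so λ | data ~ Gamma(30+13, 8+7) = Gamma(43, 15).

15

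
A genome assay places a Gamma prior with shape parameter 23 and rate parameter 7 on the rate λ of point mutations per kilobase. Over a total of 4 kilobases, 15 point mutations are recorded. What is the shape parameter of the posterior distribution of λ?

Total count 15 over total exposure 4 kilobases.
The Gamma prior is conjugate for the Poisson rate, so λ | data ~ Gamma(23+15, 7+4) = Gamma(38, 11).

38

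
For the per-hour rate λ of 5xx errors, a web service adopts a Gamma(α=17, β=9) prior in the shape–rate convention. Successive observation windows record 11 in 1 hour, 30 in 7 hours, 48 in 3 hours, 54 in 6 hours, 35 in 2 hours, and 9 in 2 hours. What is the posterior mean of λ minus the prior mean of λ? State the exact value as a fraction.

Total count: 11 + 30 + 48 + 54 + 35 + 9 = 187.
Total exposure: 1 + 7 + 3 + 6 + 2 + 2 = 21 hours.
The Gamma prior is conjugate for the Poisson rate, so λ | data ~ Gamma(17+187, 9+21) = Gamma(204, 30).
Posterior mean = 204/30 = 34/5; prior mean = 17/9 = 17/9. Difference = 34/5 − 17/9 = 221/45.

221/45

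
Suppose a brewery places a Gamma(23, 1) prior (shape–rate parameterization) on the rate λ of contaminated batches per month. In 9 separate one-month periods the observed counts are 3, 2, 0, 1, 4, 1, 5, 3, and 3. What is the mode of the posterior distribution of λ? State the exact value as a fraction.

22/5

Total count: 3 + 2 + 0 + 1 + 4 + 1 + 5 + 3 + 3 = 22.
Total exposure: 9 months.
The Gamma prior is conjugate for the Poisson rate, so λ | data ~ Gamma(23+22, 1+9) = Gamma(45, 10).
Posterior mode = (α'−1)/β' = 44/10 = 22/5.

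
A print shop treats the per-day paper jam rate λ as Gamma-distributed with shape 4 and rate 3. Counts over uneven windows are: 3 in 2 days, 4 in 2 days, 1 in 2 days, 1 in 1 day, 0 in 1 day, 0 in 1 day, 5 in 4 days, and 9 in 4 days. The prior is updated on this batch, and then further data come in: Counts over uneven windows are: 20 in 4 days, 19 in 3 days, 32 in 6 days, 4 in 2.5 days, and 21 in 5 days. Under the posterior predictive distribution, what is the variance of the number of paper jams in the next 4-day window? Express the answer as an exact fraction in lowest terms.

Total count: 3 + 4 + 1 + 1 + 0 + 0 + 5 + 9 = 23.
Total exposure: 2 + 2 + 2 + 1 + 1 + 1 + 4 + 4 = 17 days.
After the first batch: Gamma(4 + 23, 3 + 17) = Gamma(27, 20).
Total count: 20 + 19 + 32 + 4 + 21 = 96.
Total exposure: 4 + 3 + 6 + 2.5 + 5 = 20.5 days.
After the second batch: Gamma(27 + 96, 20 + 20.5) = Gamma(123, 81/2).
The posterior predictive for a window of length T is Negative Binomial with variance T·α'·(β'+T)/β'² = 4·123·(89/2)/(6561/4) = 29192/2187.

29192/2187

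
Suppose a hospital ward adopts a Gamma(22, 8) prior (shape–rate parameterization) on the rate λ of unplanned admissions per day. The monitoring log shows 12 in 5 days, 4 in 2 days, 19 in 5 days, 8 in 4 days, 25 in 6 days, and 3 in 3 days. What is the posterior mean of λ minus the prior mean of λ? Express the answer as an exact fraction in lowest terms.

3/44

Total count: 12 + 4 + 19 + 8 + 25 + 3 = 71.
Total exposure: 5 + 2 + 5 + 4 + 6 + 3 = 25 days.
Gamma(α, β) with Poisson data over total exposure Σt gives posterior Gamma(α+Σx, β+Σt) = Gamma(93, 33).
Posterior mean = 93/33 = 31/11; prior mean = 22/8 = 11/4. Difference = 31/11 − 11/4 = 3/44.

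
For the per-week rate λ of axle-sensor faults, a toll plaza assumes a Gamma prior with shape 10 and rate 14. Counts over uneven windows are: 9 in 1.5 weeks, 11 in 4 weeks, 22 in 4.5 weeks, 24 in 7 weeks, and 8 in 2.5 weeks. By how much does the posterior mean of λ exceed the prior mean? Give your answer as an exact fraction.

Total count: 9 + 11 + 22 + 24 + 8 = 74.
Total exposure: 1.5 + 4 + 4.5 + 7 + 2.5 = 19.5 weeks.
Gamma(α, β) with Poisson data over total exposure Σt gives posterior Gamma(α+Σx, β+Σt) = Gamma(84, 67/2).
Posterior mean = 84/(67/2) = 168/67; prior mean = 10/14 = 5/7. Difference = 168/67 − 5/7 = 841/469.

841/469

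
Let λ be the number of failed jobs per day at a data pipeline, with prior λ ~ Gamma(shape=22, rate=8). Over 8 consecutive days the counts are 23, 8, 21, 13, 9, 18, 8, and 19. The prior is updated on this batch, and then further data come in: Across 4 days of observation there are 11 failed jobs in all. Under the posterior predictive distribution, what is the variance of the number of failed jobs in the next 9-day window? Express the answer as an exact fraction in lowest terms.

4959/50

Total count: 23 + 8 + 21 + 13 + 9 + 18 + 8 + 19 = 119.
Total exposure: 8 days.
After the first batch: Gamma(22 + 119, 8 + 8) = Gamma(141, 16).
Total count 11 over total exposure 4 days.
After the second batch: Gamma(141 + 11, 16 + 4) = Gamma(152, 20).
The posterior predictive for a window of length T is Negative Binomial with variance T·α'·(β'+T)/β'² = 9·152·29/400 = 4959/50.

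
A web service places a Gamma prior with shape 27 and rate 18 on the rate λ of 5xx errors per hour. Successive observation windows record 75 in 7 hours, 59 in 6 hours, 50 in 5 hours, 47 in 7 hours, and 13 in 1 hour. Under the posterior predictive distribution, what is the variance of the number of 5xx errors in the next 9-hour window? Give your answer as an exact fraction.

Total count: 75 + 59 + 50 + 47 + 13 = 244.
Total exposure: 7 + 6 + 5 + 7 + 1 = 26 hours.
The Gamma prior is conjugate for the Poisson rate, so λ | data ~ Gamma(27+244, 18+26) = Gamma(271, 44).
The posterior predictive for a window of length T is Negative Binomial with variance T·α'·(β'+T)/β'² = 9·271·53/1936 = 129267/1936.

129267/1936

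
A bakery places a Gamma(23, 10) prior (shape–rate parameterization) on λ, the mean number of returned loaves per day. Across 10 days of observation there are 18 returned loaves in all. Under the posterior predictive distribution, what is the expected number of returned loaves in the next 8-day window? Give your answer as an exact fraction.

82/5

Total count 18 over total exposure 10 days.
Posterior: α' = 23 + 18 = 41, β' = 10 + 10 = 20.
Predictive mean over an 8-day window = T·E[λ|data] = 8·41/20 = 82/5.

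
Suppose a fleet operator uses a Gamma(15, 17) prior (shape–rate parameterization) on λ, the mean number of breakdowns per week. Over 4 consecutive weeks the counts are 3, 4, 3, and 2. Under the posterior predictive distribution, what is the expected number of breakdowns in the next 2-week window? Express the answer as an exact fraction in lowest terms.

18/7

Total count: 3 + 4 + 3 + 2 = 12.
Total exposure: 4 weeks.
Conjugate update: add total count to the shape and total exposure to the rate, giving Gamma(27, 21).
Predictive mean over a 2-week window = T·E[λ|data] = 2·27/21 = 18/7.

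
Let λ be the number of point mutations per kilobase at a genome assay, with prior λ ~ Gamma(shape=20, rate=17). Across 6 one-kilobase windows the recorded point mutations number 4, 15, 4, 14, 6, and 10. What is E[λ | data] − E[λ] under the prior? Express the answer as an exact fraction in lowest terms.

Total count: 4 + 15 + 4 + 14 + 6 + 10 = 53.
Total exposure: 6 kilobases.
By Gamma–Poisson conjugacy, the posterior is Gamma(α + Σx, β + Σt) = Gamma(20 + 53, 17 + 6) = Gamma(73, 23).
Posterior mean = 73/23 = 73/23; prior mean = 20/17 = 20/17. Difference = 73/23 − 20/17 = 781/391.

781/391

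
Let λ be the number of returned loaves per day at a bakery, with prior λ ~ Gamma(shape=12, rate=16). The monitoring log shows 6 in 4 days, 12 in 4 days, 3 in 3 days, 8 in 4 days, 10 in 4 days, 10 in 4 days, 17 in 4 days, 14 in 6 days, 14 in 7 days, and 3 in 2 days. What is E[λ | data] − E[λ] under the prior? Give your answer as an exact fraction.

131/116

Total count: 6 + 12 + 3 + 8 + 10 + 10 + 17 + 14 + 14 + 3 = 97.
Total exposure: 4 + 4 + 3 + 4 + 4 + 4 + 4 + 6 + 7 + 2 = 42 days.
The Gamma prior is conjugate for the Poisson rate, so λ | data ~ Gamma(12+97, 16+42) = Gamma(109, 58).
Posterior mean = 109/58 = 109/58; prior mean = 12/16 = 3/4. Difference = 109/58 − 3/4 = 131/116.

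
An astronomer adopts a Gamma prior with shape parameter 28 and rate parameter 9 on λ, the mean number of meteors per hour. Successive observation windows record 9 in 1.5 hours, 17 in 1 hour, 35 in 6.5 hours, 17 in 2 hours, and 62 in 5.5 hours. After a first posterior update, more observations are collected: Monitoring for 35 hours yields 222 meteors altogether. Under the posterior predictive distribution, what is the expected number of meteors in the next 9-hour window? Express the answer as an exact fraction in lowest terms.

Total count: 9 + 17 + 35 + 17 + 62 = 140.
Total exposure: 1.5 + 1 + 6.5 + 2 + 5.5 = 16.5 hours.
After the first batch: Gamma(28 + 140, 9 + 16.5) = Gamma(168, 51/2).
Total count 222 over total exposure 35 hours.
After the second batch: Gamma(168 + 222, 51/2 + 35) = Gamma(390, 121/2).
Predictive mean over a 9-hour window = T·E[λ|data] = 9·390/(121/2) = 7020/121.

7020/121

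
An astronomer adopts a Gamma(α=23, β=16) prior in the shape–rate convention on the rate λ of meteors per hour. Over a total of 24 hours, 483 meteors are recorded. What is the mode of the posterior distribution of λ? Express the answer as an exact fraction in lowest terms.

Total count 483 over total exposure 24 hours.
By Gamma–Poisson conjugacy, the posterior is Gamma(α + Σx, β + Σt) = Gamma(23 + 483, 16 + 24) = Gamma(506, 40).
Posterior mode = (α'−1)/β' = 505/40 = 101/8.

101/8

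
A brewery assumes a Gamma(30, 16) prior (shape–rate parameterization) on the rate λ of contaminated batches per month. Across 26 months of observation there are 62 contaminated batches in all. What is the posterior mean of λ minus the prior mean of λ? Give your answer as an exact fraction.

53/168

Total count 62 over total exposure 26 months.
Conjugate update: add total count to the shape and total exposure to the rate, giving Gamma(92, 42).
Posterior mean = 92/42 = 46/21; prior mean = 30/16 = 15/8. Difference = 46/21 − 15/8 = 53/168.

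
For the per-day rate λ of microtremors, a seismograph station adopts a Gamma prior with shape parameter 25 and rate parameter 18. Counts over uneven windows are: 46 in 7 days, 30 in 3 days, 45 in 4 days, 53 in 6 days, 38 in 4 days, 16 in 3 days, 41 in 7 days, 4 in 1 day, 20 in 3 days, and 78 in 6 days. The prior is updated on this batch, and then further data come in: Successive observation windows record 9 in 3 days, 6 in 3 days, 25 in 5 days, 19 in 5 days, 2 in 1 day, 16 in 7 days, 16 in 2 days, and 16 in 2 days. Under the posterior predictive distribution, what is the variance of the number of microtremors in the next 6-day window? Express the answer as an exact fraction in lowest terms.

Total count: 46 + 30 + 45 + 53 + 38 + 16 + 41 + 4 + 20 + 78 = 371.
Total exposure: 7 + 3 + 4 + 6 + 4 + 3 + 7 + 1 + 3 + 6 = 44 days.
After the first batch: Gamma(25 + 371, 18 + 44) = Gamma(396, 62).
Total count: 9 + 6 + 25 + 19 + 2 + 16 + 16 + 16 = 109.
Total exposure: 3 + 3 + 5 + 5 + 1 + 7 + 2 + 2 = 28 days.
After the second batch: Gamma(396 + 109, 62 + 28) = Gamma(505, 90).
The posterior predictive for a window of length T is Negative Binomial with variance T·α'·(β'+T)/β'² = 6·505·96/8100 = 1616/45.

1616/45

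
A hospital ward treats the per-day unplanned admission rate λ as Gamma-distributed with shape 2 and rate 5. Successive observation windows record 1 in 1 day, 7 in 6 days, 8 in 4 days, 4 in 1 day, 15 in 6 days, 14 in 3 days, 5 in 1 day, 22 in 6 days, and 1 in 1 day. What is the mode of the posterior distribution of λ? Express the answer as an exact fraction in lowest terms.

Total count: 1 + 7 + 8 + 4 + 15 + 14 + 5 + 22 + 1 = 77.
Total exposure: 1 + 6 + 4 + 1 + 6 + 3 + 1 + 6 + 1 = 29 days.
The Gamma prior is conjugate for the Poisson rate, so λ | data ~ Gamma(2+77, 5+29) = Gamma(79, 34).
Posterior mode = (α'−1)/β' = 78/34 = 39/17.

39/17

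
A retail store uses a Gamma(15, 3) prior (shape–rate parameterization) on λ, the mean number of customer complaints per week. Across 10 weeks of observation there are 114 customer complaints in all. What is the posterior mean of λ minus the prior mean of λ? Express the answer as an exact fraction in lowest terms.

64/13

Total count 114 over total exposure 10 weeks.
Posterior: α' = 15 + 114 = 129, β' = 3 + 10 = 13.
Posterior mean = 129/13 = 129/13; prior mean = 15/3 = 5. Difference = 129/13 − 5 = 64/13.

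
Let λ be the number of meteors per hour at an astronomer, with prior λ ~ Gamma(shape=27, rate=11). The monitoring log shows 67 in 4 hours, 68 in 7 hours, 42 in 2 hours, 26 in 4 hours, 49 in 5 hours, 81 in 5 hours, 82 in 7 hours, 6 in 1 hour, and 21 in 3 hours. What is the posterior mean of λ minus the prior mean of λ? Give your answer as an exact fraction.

Total count: 67 + 68 + 42 + 26 + 49 + 81 + 82 + 6 + 21 = 442.
Total exposure: 4 + 7 + 2 + 4 + 5 + 5 + 7 + 1 + 3 = 38 hours.
By Gamma–Poisson conjugacy, the posterior is Gamma(α + Σx, β + Σt) = Gamma(27 + 442, 11 + 38) = Gamma(469, 49).
Posterior mean = 469/49 = 67/7; prior mean = 27/11 = 27/11. Difference = 67/7 − 27/11 = 548/77.

548/77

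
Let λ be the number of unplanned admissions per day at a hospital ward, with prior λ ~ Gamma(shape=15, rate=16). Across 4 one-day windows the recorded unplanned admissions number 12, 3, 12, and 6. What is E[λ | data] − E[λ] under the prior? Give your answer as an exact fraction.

Total count: 12 + 3 + 12 + 6 = 33.
Total exposure: 4 days.
By Gamma–Poisson conjugacy, the posterior is Gamma(α + Σx, β + Σt) = Gamma(15 + 33, 16 + 4) = Gamma(48, 20).
Posterior mean = 48/20 = 12/5; prior mean = 15/16 = 15/16. Difference = 12/5 − 15/16 = 117/80.

117/80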